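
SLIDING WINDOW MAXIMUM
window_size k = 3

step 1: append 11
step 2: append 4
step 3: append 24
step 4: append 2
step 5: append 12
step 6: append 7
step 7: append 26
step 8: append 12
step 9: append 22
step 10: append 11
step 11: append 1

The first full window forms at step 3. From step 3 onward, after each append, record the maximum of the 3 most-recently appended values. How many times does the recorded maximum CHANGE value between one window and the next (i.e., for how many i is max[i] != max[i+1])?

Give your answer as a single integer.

step 1: append 11 -> window=[11] (not full yet)
step 2: append 4 -> window=[11, 4] (not full yet)
step 3: append 24 -> window=[11, 4, 24] -> max=24
step 4: append 2 -> window=[4, 24, 2] -> max=24
step 5: append 12 -> window=[24, 2, 12] -> max=24
step 6: append 7 -> window=[2, 12, 7] -> max=12
step 7: append 26 -> window=[12, 7, 26] -> max=26
step 8: append 12 -> window=[7, 26, 12] -> max=26
step 9: append 22 -> window=[26, 12, 22] -> max=26
step 10: append 11 -> window=[12, 22, 11] -> max=22
step 11: append 1 -> window=[22, 11, 1] -> max=22
Recorded maximums: 24 24 24 12 26 26 26 22 22
Changes between consecutive maximums: 3

Answer: 3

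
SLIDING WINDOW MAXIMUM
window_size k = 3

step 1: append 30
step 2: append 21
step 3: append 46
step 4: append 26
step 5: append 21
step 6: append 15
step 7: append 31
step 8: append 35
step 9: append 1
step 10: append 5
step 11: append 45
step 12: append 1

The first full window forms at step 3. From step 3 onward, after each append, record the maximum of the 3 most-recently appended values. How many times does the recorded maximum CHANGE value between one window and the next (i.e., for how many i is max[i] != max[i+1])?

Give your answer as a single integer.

step 1: append 30 -> window=[30] (not full yet)
step 2: append 21 -> window=[30, 21] (not full yet)
step 3: append 46 -> window=[30, 21, 46] -> max=46
step 4: append 26 -> window=[21, 46, 26] -> max=46
step 5: append 21 -> window=[46, 26, 21] -> max=46
step 6: append 15 -> window=[26, 21, 15] -> max=26
step 7: append 31 -> window=[21, 15, 31] -> max=31
step 8: append 35 -> window=[15, 31, 35] -> max=35
step 9: append 1 -> window=[31, 35, 1] -> max=35
step 10: append 5 -> window=[35, 1, 5] -> max=35
step 11: append 45 -> window=[1, 5, 45] -> max=45
step 12: append 1 -> window=[5, 45, 1] -> max=45
Recorded maximums: 46 46 46 26 31 35 35 35 45 45
Changes between consecutive maximums: 4

Answer: 4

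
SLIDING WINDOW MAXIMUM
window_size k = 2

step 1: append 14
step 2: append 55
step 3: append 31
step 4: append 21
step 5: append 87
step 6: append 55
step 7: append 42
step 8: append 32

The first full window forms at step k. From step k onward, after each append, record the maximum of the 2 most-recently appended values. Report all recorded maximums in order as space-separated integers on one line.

step 1: append 14 -> window=[14] (not full yet)
step 2: append 55 -> window=[14, 55] -> max=55
step 3: append 31 -> window=[55, 31] -> max=55
step 4: append 21 -> window=[31, 21] -> max=31
step 5: append 87 -> window=[21, 87] -> max=87
step 6: append 55 -> window=[87, 55] -> max=87
step 7: append 42 -> window=[55, 42] -> max=55
step 8: append 32 -> window=[42, 32] -> max=42

Answer: 55 55 31 87 87 55 42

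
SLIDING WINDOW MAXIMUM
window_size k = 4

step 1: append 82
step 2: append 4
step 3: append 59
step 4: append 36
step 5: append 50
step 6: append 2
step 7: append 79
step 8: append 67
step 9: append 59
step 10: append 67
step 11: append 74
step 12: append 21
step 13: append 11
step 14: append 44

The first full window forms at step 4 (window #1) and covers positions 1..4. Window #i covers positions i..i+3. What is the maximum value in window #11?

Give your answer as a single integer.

Answer: 74

Derivation:
step 1: append 82 -> window=[82] (not full yet)
step 2: append 4 -> window=[82, 4] (not full yet)
step 3: append 59 -> window=[82, 4, 59] (not full yet)
step 4: append 36 -> window=[82, 4, 59, 36] -> max=82
step 5: append 50 -> window=[4, 59, 36, 50] -> max=59
step 6: append 2 -> window=[59, 36, 50, 2] -> max=59
step 7: append 79 -> window=[36, 50, 2, 79] -> max=79
step 8: append 67 -> window=[50, 2, 79, 67] -> max=79
step 9: append 59 -> window=[2, 79, 67, 59] -> max=79
step 10: append 67 -> window=[79, 67, 59, 67] -> max=79
step 11: append 74 -> window=[67, 59, 67, 74] -> max=74
step 12: append 21 -> window=[59, 67, 74, 21] -> max=74
step 13: append 11 -> window=[67, 74, 21, 11] -> max=74
step 14: append 44 -> window=[74, 21, 11, 44] -> max=74
Window #11 max = 74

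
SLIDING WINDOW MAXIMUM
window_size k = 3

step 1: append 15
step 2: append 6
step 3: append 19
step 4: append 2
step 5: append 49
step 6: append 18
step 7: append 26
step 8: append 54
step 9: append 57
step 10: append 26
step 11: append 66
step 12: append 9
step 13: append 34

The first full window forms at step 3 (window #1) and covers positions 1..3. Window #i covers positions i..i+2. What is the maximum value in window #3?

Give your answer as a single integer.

step 1: append 15 -> window=[15] (not full yet)
step 2: append 6 -> window=[15, 6] (not full yet)
step 3: append 19 -> window=[15, 6, 19] -> max=19
step 4: append 2 -> window=[6, 19, 2] -> max=19
step 5: append 49 -> window=[19, 2, 49] -> max=49
Window #3 max = 49

Answer: 49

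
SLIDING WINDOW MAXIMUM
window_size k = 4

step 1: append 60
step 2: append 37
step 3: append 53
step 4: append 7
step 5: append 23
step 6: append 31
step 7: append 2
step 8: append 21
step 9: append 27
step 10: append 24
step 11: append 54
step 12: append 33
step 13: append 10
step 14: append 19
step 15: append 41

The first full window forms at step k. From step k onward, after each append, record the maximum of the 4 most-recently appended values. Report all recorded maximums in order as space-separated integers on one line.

Answer: 60 53 53 31 31 31 27 54 54 54 54 41

Derivation:
step 1: append 60 -> window=[60] (not full yet)
step 2: append 37 -> window=[60, 37] (not full yet)
step 3: append 53 -> window=[60, 37, 53] (not full yet)
step 4: append 7 -> window=[60, 37, 53, 7] -> max=60
step 5: append 23 -> window=[37, 53, 7, 23] -> max=53
step 6: append 31 -> window=[53, 7, 23, 31] -> max=53
step 7: append 2 -> window=[7, 23, 31, 2] -> max=31
step 8: append 21 -> window=[23, 31, 2, 21] -> max=31
step 9: append 27 -> window=[31, 2, 21, 27] -> max=31
step 10: append 24 -> window=[2, 21, 27, 24] -> max=27
step 11: append 54 -> window=[21, 27, 24, 54] -> max=54
step 12: append 33 -> window=[27, 24, 54, 33] -> max=54
step 13: append 10 -> window=[24, 54, 33, 10] -> max=54
step 14: append 19 -> window=[54, 33, 10, 19] -> max=54
step 15: append 41 -> window=[33, 10, 19, 41] -> max=41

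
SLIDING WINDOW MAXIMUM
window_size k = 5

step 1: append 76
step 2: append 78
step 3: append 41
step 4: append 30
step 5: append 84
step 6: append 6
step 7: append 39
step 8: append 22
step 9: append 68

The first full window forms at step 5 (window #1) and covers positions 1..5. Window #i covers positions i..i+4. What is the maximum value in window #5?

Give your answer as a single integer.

step 1: append 76 -> window=[76] (not full yet)
step 2: append 78 -> window=[76, 78] (not full yet)
step 3: append 41 -> window=[76, 78, 41] (not full yet)
step 4: append 30 -> window=[76, 78, 41, 30] (not full yet)
step 5: append 84 -> window=[76, 78, 41, 30, 84] -> max=84
step 6: append 6 -> window=[78, 41, 30, 84, 6] -> max=84
step 7: append 39 -> window=[41, 30, 84, 6, 39] -> max=84
step 8: append 22 -> window=[30, 84, 6, 39, 22] -> max=84
step 9: append 68 -> window=[84, 6, 39, 22, 68] -> max=84
Window #5 max = 84

Answer: 84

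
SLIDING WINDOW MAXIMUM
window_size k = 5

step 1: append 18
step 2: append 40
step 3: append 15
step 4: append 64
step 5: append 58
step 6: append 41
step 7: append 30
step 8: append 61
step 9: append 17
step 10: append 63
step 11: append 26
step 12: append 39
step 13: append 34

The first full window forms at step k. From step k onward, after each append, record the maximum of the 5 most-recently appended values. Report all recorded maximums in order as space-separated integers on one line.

step 1: append 18 -> window=[18] (not full yet)
step 2: append 40 -> window=[18, 40] (not full yet)
step 3: append 15 -> window=[18, 40, 15] (not full yet)
step 4: append 64 -> window=[18, 40, 15, 64] (not full yet)
step 5: append 58 -> window=[18, 40, 15, 64, 58] -> max=64
step 6: append 41 -> window=[40, 15, 64, 58, 41] -> max=64
step 7: append 30 -> window=[15, 64, 58, 41, 30] -> max=64
step 8: append 61 -> window=[64, 58, 41, 30, 61] -> max=64
step 9: append 17 -> window=[58, 41, 30, 61, 17] -> max=61
step 10: append 63 -> window=[41, 30, 61, 17, 63] -> max=63
step 11: append 26 -> window=[30, 61, 17, 63, 26] -> max=63
step 12: append 39 -> window=[61, 17, 63, 26, 39] -> max=63
step 13: append 34 -> window=[17, 63, 26, 39, 34] -> max=63

Answer: 64 64 64 64 61 63 63 63 63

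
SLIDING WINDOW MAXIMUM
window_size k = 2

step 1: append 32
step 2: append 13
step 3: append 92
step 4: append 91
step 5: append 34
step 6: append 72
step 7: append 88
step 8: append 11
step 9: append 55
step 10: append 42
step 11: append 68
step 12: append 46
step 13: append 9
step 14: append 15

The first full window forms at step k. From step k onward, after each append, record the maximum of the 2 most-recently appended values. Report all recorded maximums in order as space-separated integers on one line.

step 1: append 32 -> window=[32] (not full yet)
step 2: append 13 -> window=[32, 13] -> max=32
step 3: append 92 -> window=[13, 92] -> max=92
step 4: append 91 -> window=[92, 91] -> max=92
step 5: append 34 -> window=[91, 34] -> max=91
step 6: append 72 -> window=[34, 72] -> max=72
step 7: append 88 -> window=[72, 88] -> max=88
step 8: append 11 -> window=[88, 11] -> max=88
step 9: append 55 -> window=[11, 55] -> max=55
step 10: append 42 -> window=[55, 42] -> max=55
step 11: append 68 -> window=[42, 68] -> max=68
step 12: append 46 -> window=[68, 46] -> max=68
step 13: append 9 -> window=[46, 9] -> max=46
step 14: append 15 -> window=[9, 15] -> max=15

Answer: 32 92 92 91 72 88 88 55 55 68 68 46 15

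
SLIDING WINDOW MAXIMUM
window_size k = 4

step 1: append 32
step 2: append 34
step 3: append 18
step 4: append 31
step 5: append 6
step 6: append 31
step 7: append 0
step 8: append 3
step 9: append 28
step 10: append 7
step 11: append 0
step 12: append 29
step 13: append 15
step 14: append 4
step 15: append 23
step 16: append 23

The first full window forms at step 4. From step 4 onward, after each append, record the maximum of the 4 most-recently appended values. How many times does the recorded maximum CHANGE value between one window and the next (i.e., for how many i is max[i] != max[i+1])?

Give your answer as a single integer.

Answer: 4

Derivation:
step 1: append 32 -> window=[32] (not full yet)
step 2: append 34 -> window=[32, 34] (not full yet)
step 3: append 18 -> window=[32, 34, 18] (not full yet)
step 4: append 31 -> window=[32, 34, 18, 31] -> max=34
step 5: append 6 -> window=[34, 18, 31, 6] -> max=34
step 6: append 31 -> window=[18, 31, 6, 31] -> max=31
step 7: append 0 -> window=[31, 6, 31, 0] -> max=31
step 8: append 3 -> window=[6, 31, 0, 3] -> max=31
step 9: append 28 -> window=[31, 0, 3, 28] -> max=31
step 10: append 7 -> window=[0, 3, 28, 7] -> max=28
step 11: append 0 -> window=[3, 28, 7, 0] -> max=28
step 12: append 29 -> window=[28, 7, 0, 29] -> max=29
step 13: append 15 -> window=[7, 0, 29, 15] -> max=29
step 14: append 4 -> window=[0, 29, 15, 4] -> max=29
step 15: append 23 -> window=[29, 15, 4, 23] -> max=29
step 16: append 23 -> window=[15, 4, 23, 23] -> max=23
Recorded maximums: 34 34 31 31 31 31 28 28 29 29 29 29 23
Changes between consecutive maximums: 4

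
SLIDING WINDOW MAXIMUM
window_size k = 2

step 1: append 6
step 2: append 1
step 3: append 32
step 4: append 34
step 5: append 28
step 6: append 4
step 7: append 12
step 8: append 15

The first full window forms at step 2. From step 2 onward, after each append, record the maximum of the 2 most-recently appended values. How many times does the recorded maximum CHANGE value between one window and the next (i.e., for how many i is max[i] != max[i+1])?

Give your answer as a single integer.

Answer: 5

Derivation:
step 1: append 6 -> window=[6] (not full yet)
step 2: append 1 -> window=[6, 1] -> max=6
step 3: append 32 -> window=[1, 32] -> max=32
step 4: append 34 -> window=[32, 34] -> max=34
step 5: append 28 -> window=[34, 28] -> max=34
step 6: append 4 -> window=[28, 4] -> max=28
step 7: append 12 -> window=[4, 12] -> max=12
step 8: append 15 -> window=[12, 15] -> max=15
Recorded maximums: 6 32 34 34 28 12 15
Changes between consecutive maximums: 5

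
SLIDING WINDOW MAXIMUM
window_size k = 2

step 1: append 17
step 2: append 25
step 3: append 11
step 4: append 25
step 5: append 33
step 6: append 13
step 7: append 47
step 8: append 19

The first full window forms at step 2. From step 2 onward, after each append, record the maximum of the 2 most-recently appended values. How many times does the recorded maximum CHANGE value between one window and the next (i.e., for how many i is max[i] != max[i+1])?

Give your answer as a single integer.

Answer: 2

Derivation:
step 1: append 17 -> window=[17] (not full yet)
step 2: append 25 -> window=[17, 25] -> max=25
step 3: append 11 -> window=[25, 11] -> max=25
step 4: append 25 -> window=[11, 25] -> max=25
step 5: append 33 -> window=[25, 33] -> max=33
step 6: append 13 -> window=[33, 13] -> max=33
step 7: append 47 -> window=[13, 47] -> max=47
step 8: append 19 -> window=[47, 19] -> max=47
Recorded maximums: 25 25 25 33 33 47 47
Changes between consecutive maximums: 2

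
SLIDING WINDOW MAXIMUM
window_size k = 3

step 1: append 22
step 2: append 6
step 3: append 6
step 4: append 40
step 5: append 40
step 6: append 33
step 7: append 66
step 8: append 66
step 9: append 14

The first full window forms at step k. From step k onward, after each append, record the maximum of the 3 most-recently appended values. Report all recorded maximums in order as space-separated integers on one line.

Answer: 22 40 40 40 66 66 66

Derivation:
step 1: append 22 -> window=[22] (not full yet)
step 2: append 6 -> window=[22, 6] (not full yet)
step 3: append 6 -> window=[22, 6, 6] -> max=22
step 4: append 40 -> window=[6, 6, 40] -> max=40
step 5: append 40 -> window=[6, 40, 40] -> max=40
step 6: append 33 -> window=[40, 40, 33] -> max=40
step 7: append 66 -> window=[40, 33, 66] -> max=66
step 8: append 66 -> window=[33, 66, 66] -> max=66
step 9: append 14 -> window=[66, 66, 14] -> max=66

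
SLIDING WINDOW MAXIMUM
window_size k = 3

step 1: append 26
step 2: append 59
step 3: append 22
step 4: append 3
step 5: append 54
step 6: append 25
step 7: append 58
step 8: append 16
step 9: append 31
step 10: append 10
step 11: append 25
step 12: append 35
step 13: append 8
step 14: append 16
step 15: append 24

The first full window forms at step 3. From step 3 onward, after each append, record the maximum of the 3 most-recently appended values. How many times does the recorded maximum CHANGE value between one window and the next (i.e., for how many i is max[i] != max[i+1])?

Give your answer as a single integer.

step 1: append 26 -> window=[26] (not full yet)
step 2: append 59 -> window=[26, 59] (not full yet)
step 3: append 22 -> window=[26, 59, 22] -> max=59
step 4: append 3 -> window=[59, 22, 3] -> max=59
step 5: append 54 -> window=[22, 3, 54] -> max=54
step 6: append 25 -> window=[3, 54, 25] -> max=54
step 7: append 58 -> window=[54, 25, 58] -> max=58
step 8: append 16 -> window=[25, 58, 16] -> max=58
step 9: append 31 -> window=[58, 16, 31] -> max=58
step 10: append 10 -> window=[16, 31, 10] -> max=31
step 11: append 25 -> window=[31, 10, 25] -> max=31
step 12: append 35 -> window=[10, 25, 35] -> max=35
step 13: append 8 -> window=[25, 35, 8] -> max=35
step 14: append 16 -> window=[35, 8, 16] -> max=35
step 15: append 24 -> window=[8, 16, 24] -> max=24
Recorded maximums: 59 59 54 54 58 58 58 31 31 35 35 35 24
Changes between consecutive maximums: 5

Answer: 5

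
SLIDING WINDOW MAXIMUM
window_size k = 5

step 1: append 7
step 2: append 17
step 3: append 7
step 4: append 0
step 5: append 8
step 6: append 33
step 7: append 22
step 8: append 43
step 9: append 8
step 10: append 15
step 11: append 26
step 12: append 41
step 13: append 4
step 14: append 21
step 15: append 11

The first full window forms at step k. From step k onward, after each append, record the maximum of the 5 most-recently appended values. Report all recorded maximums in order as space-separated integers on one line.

step 1: append 7 -> window=[7] (not full yet)
step 2: append 17 -> window=[7, 17] (not full yet)
step 3: append 7 -> window=[7, 17, 7] (not full yet)
step 4: append 0 -> window=[7, 17, 7, 0] (not full yet)
step 5: append 8 -> window=[7, 17, 7, 0, 8] -> max=17
step 6: append 33 -> window=[17, 7, 0, 8, 33] -> max=33
step 7: append 22 -> window=[7, 0, 8, 33, 22] -> max=33
step 8: append 43 -> window=[0, 8, 33, 22, 43] -> max=43
step 9: append 8 -> window=[8, 33, 22, 43, 8] -> max=43
step 10: append 15 -> window=[33, 22, 43, 8, 15] -> max=43
step 11: append 26 -> window=[22, 43, 8, 15, 26] -> max=43
step 12: append 41 -> window=[43, 8, 15, 26, 41] -> max=43
step 13: append 4 -> window=[8, 15, 26, 41, 4] -> max=41
step 14: append 21 -> window=[15, 26, 41, 4, 21] -> max=41
step 15: append 11 -> window=[26, 41, 4, 21, 11] -> max=41

Answer: 17 33 33 43 43 43 43 43 41 41 41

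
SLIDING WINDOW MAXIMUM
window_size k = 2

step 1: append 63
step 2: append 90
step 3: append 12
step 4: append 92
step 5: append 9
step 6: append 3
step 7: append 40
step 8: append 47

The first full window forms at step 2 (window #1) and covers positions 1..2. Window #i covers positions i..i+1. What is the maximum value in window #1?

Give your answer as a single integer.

Answer: 90

Derivation:
step 1: append 63 -> window=[63] (not full yet)
step 2: append 90 -> window=[63, 90] -> max=90
Window #1 max = 90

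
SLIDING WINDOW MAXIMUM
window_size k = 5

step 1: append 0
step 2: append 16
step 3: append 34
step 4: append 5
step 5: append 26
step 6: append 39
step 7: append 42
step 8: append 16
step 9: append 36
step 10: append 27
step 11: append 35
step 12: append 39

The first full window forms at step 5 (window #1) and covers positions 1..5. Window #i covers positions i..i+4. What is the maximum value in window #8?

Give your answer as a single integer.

Answer: 39

Derivation:
step 1: append 0 -> window=[0] (not full yet)
step 2: append 16 -> window=[0, 16] (not full yet)
step 3: append 34 -> window=[0, 16, 34] (not full yet)
step 4: append 5 -> window=[0, 16, 34, 5] (not full yet)
step 5: append 26 -> window=[0, 16, 34, 5, 26] -> max=34
step 6: append 39 -> window=[16, 34, 5, 26, 39] -> max=39
step 7: append 42 -> window=[34, 5, 26, 39, 42] -> max=42
step 8: append 16 -> window=[5, 26, 39, 42, 16] -> max=42
step 9: append 36 -> window=[26, 39, 42, 16, 36] -> max=42
step 10: append 27 -> window=[39, 42, 16, 36, 27] -> max=42
step 11: append 35 -> window=[42, 16, 36, 27, 35] -> max=42
step 12: append 39 -> window=[16, 36, 27, 35, 39] -> max=39
Window #8 max = 39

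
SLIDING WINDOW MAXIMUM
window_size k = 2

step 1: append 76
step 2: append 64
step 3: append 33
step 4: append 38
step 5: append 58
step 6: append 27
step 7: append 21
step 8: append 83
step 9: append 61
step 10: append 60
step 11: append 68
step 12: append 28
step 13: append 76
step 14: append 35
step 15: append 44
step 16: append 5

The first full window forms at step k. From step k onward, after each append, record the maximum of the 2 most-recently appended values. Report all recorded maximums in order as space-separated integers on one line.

step 1: append 76 -> window=[76] (not full yet)
step 2: append 64 -> window=[76, 64] -> max=76
step 3: append 33 -> window=[64, 33] -> max=64
step 4: append 38 -> window=[33, 38] -> max=38
step 5: append 58 -> window=[38, 58] -> max=58
step 6: append 27 -> window=[58, 27] -> max=58
step 7: append 21 -> window=[27, 21] -> max=27
step 8: append 83 -> window=[21, 83] -> max=83
step 9: append 61 -> window=[83, 61] -> max=83
step 10: append 60 -> window=[61, 60] -> max=61
step 11: append 68 -> window=[60, 68] -> max=68
step 12: append 28 -> window=[68, 28] -> max=68
step 13: append 76 -> window=[28, 76] -> max=76
step 14: append 35 -> window=[76, 35] -> max=76
step 15: append 44 -> window=[35, 44] -> max=44
step 16: append 5 -> window=[44, 5] -> max=44

Answer: 76 64 38 58 58 27 83 83 61 68 68 76 76 44 44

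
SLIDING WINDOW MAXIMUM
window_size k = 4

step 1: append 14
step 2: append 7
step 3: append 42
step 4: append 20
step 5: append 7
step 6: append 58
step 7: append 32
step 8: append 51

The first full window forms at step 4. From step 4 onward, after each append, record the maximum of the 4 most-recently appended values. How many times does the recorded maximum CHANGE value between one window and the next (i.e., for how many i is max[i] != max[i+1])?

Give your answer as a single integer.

Answer: 1

Derivation:
step 1: append 14 -> window=[14] (not full yet)
step 2: append 7 -> window=[14, 7] (not full yet)
step 3: append 42 -> window=[14, 7, 42] (not full yet)
step 4: append 20 -> window=[14, 7, 42, 20] -> max=42
step 5: append 7 -> window=[7, 42, 20, 7] -> max=42
step 6: append 58 -> window=[42, 20, 7, 58] -> max=58
step 7: append 32 -> window=[20, 7, 58, 32] -> max=58
step 8: append 51 -> window=[7, 58, 32, 51] -> max=58
Recorded maximums: 42 42 58 58 58
Changes between consecutive maximums: 1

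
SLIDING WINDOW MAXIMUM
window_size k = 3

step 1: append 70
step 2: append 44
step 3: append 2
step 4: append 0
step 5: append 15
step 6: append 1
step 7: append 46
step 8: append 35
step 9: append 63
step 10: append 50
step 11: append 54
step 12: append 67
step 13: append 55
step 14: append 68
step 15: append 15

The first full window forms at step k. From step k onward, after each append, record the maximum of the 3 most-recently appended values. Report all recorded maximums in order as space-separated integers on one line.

step 1: append 70 -> window=[70] (not full yet)
step 2: append 44 -> window=[70, 44] (not full yet)
step 3: append 2 -> window=[70, 44, 2] -> max=70
step 4: append 0 -> window=[44, 2, 0] -> max=44
step 5: append 15 -> window=[2, 0, 15] -> max=15
step 6: append 1 -> window=[0, 15, 1] -> max=15
step 7: append 46 -> window=[15, 1, 46] -> max=46
step 8: append 35 -> window=[1, 46, 35] -> max=46
step 9: append 63 -> window=[46, 35, 63] -> max=63
step 10: append 50 -> window=[35, 63, 50] -> max=63
step 11: append 54 -> window=[63, 50, 54] -> max=63
step 12: append 67 -> window=[50, 54, 67] -> max=67
step 13: append 55 -> window=[54, 67, 55] -> max=67
step 14: append 68 -> window=[67, 55, 68] -> max=68
step 15: append 15 -> window=[55, 68, 15] -> max=68

Answer: 70 44 15 15 46 46 63 63 63 67 67 68 68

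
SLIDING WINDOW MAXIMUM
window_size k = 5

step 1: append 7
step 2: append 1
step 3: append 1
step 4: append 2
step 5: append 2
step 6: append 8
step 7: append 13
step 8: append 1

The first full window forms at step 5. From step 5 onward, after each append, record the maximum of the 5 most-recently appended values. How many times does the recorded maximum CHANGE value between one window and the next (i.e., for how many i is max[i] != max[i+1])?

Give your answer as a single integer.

step 1: append 7 -> window=[7] (not full yet)
step 2: append 1 -> window=[7, 1] (not full yet)
step 3: append 1 -> window=[7, 1, 1] (not full yet)
step 4: append 2 -> window=[7, 1, 1, 2] (not full yet)
step 5: append 2 -> window=[7, 1, 1, 2, 2] -> max=7
step 6: append 8 -> window=[1, 1, 2, 2, 8] -> max=8
step 7: append 13 -> window=[1, 2, 2, 8, 13] -> max=13
step 8: append 1 -> window=[2, 2, 8, 13, 1] -> max=13
Recorded maximums: 7 8 13 13
Changes between consecutive maximums: 2

Answer: 2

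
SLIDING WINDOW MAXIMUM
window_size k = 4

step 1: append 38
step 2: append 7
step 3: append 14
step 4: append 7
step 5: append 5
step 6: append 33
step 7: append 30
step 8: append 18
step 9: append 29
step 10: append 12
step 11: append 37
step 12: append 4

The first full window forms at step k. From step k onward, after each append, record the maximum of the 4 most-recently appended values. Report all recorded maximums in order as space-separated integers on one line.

step 1: append 38 -> window=[38] (not full yet)
step 2: append 7 -> window=[38, 7] (not full yet)
step 3: append 14 -> window=[38, 7, 14] (not full yet)
step 4: append 7 -> window=[38, 7, 14, 7] -> max=38
step 5: append 5 -> window=[7, 14, 7, 5] -> max=14
step 6: append 33 -> window=[14, 7, 5, 33] -> max=33
step 7: append 30 -> window=[7, 5, 33, 30] -> max=33
step 8: append 18 -> window=[5, 33, 30, 18] -> max=33
step 9: append 29 -> window=[33, 30, 18, 29] -> max=33
step 10: append 12 -> window=[30, 18, 29, 12] -> max=30
step 11: append 37 -> window=[18, 29, 12, 37] -> max=37
step 12: append 4 -> window=[29, 12, 37, 4] -> max=37

Answer: 38 14 33 33 33 33 30 37 37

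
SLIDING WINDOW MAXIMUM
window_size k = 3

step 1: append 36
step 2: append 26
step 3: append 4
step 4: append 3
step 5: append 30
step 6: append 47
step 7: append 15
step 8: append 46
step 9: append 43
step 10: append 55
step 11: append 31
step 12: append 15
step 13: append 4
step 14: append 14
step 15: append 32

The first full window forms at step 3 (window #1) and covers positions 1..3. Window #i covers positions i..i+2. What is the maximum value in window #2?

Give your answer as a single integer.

step 1: append 36 -> window=[36] (not full yet)
step 2: append 26 -> window=[36, 26] (not full yet)
step 3: append 4 -> window=[36, 26, 4] -> max=36
step 4: append 3 -> window=[26, 4, 3] -> max=26
Window #2 max = 26

Answer: 26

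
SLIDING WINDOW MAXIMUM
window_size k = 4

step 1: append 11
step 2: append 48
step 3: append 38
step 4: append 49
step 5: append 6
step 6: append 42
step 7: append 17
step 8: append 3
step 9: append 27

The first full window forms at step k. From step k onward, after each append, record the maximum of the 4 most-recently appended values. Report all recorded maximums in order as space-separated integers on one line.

step 1: append 11 -> window=[11] (not full yet)
step 2: append 48 -> window=[11, 48] (not full yet)
step 3: append 38 -> window=[11, 48, 38] (not full yet)
step 4: append 49 -> window=[11, 48, 38, 49] -> max=49
step 5: append 6 -> window=[48, 38, 49, 6] -> max=49
step 6: append 42 -> window=[38, 49, 6, 42] -> max=49
step 7: append 17 -> window=[49, 6, 42, 17] -> max=49
step 8: append 3 -> window=[6, 42, 17, 3] -> max=42
step 9: append 27 -> window=[42, 17, 3, 27] -> max=42

Answer: 49 49 49 49 42 42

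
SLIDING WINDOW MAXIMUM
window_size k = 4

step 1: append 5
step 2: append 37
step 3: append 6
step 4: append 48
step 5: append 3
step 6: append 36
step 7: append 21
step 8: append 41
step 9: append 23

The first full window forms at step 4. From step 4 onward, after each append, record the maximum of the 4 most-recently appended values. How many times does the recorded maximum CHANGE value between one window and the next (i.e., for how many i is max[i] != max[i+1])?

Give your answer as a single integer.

step 1: append 5 -> window=[5] (not full yet)
step 2: append 37 -> window=[5, 37] (not full yet)
step 3: append 6 -> window=[5, 37, 6] (not full yet)
step 4: append 48 -> window=[5, 37, 6, 48] -> max=48
step 5: append 3 -> window=[37, 6, 48, 3] -> max=48
step 6: append 36 -> window=[6, 48, 3, 36] -> max=48
step 7: append 21 -> window=[48, 3, 36, 21] -> max=48
step 8: append 41 -> window=[3, 36, 21, 41] -> max=41
step 9: append 23 -> window=[36, 21, 41, 23] -> max=41
Recorded maximums: 48 48 48 48 41 41
Changes between consecutive maximums: 1

Answer: 1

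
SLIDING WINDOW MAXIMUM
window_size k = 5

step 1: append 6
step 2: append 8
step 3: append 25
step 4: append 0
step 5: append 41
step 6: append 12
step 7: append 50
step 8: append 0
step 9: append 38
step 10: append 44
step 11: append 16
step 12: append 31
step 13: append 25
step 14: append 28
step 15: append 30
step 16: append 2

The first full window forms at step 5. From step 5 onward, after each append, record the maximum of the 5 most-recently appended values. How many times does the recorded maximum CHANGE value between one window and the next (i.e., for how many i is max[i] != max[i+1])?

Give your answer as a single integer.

Answer: 3

Derivation:
step 1: append 6 -> window=[6] (not full yet)
step 2: append 8 -> window=[6, 8] (not full yet)
step 3: append 25 -> window=[6, 8, 25] (not full yet)
step 4: append 0 -> window=[6, 8, 25, 0] (not full yet)
step 5: append 41 -> window=[6, 8, 25, 0, 41] -> max=41
step 6: append 12 -> window=[8, 25, 0, 41, 12] -> max=41
step 7: append 50 -> window=[25, 0, 41, 12, 50] -> max=50
step 8: append 0 -> window=[0, 41, 12, 50, 0] -> max=50
step 9: append 38 -> window=[41, 12, 50, 0, 38] -> max=50
step 10: append 44 -> window=[12, 50, 0, 38, 44] -> max=50
step 11: append 16 -> window=[50, 0, 38, 44, 16] -> max=50
step 12: append 31 -> window=[0, 38, 44, 16, 31] -> max=44
step 13: append 25 -> window=[38, 44, 16, 31, 25] -> max=44
step 14: append 28 -> window=[44, 16, 31, 25, 28] -> max=44
step 15: append 30 -> window=[16, 31, 25, 28, 30] -> max=31
step 16: append 2 -> window=[31, 25, 28, 30, 2] -> max=31
Recorded maximums: 41 41 50 50 50 50 50 44 44 44 31 31
Changes between consecutive maximums: 3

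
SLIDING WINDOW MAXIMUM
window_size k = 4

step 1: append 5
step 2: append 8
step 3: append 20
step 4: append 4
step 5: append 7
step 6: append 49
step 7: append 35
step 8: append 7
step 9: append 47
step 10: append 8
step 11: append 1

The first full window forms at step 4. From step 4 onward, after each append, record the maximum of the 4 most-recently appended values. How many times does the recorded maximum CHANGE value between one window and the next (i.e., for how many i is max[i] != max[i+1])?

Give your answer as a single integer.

Answer: 2

Derivation:
step 1: append 5 -> window=[5] (not full yet)
step 2: append 8 -> window=[5, 8] (not full yet)
step 3: append 20 -> window=[5, 8, 20] (not full yet)
step 4: append 4 -> window=[5, 8, 20, 4] -> max=20
step 5: append 7 -> window=[8, 20, 4, 7] -> max=20
step 6: append 49 -> window=[20, 4, 7, 49] -> max=49
step 7: append 35 -> window=[4, 7, 49, 35] -> max=49
step 8: append 7 -> window=[7, 49, 35, 7] -> max=49
step 9: append 47 -> window=[49, 35, 7, 47] -> max=49
step 10: append 8 -> window=[35, 7, 47, 8] -> max=47
step 11: append 1 -> window=[7, 47, 8, 1] -> max=47
Recorded maximums: 20 20 49 49 49 49 47 47
Changes between consecutive maximums: 2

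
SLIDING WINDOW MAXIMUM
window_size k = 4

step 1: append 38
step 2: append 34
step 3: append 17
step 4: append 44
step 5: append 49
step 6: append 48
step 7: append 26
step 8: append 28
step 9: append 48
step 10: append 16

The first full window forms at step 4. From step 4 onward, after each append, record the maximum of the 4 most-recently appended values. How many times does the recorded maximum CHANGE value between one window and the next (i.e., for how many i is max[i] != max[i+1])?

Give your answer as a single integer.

step 1: append 38 -> window=[38] (not full yet)
step 2: append 34 -> window=[38, 34] (not full yet)
step 3: append 17 -> window=[38, 34, 17] (not full yet)
step 4: append 44 -> window=[38, 34, 17, 44] -> max=44
step 5: append 49 -> window=[34, 17, 44, 49] -> max=49
step 6: append 48 -> window=[17, 44, 49, 48] -> max=49
step 7: append 26 -> window=[44, 49, 48, 26] -> max=49
step 8: append 28 -> window=[49, 48, 26, 28] -> max=49
step 9: append 48 -> window=[48, 26, 28, 48] -> max=48
step 10: append 16 -> window=[26, 28, 48, 16] -> max=48
Recorded maximums: 44 49 49 49 49 48 48
Changes between consecutive maximums: 2

Answer: 2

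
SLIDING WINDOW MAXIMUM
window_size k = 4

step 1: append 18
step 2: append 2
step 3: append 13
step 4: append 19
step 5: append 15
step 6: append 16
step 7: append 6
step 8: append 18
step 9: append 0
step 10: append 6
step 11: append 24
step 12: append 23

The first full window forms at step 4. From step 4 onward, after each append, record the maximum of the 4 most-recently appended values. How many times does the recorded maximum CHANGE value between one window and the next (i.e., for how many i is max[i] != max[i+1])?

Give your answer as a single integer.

step 1: append 18 -> window=[18] (not full yet)
step 2: append 2 -> window=[18, 2] (not full yet)
step 3: append 13 -> window=[18, 2, 13] (not full yet)
step 4: append 19 -> window=[18, 2, 13, 19] -> max=19
step 5: append 15 -> window=[2, 13, 19, 15] -> max=19
step 6: append 16 -> window=[13, 19, 15, 16] -> max=19
step 7: append 6 -> window=[19, 15, 16, 6] -> max=19
step 8: append 18 -> window=[15, 16, 6, 18] -> max=18
step 9: append 0 -> window=[16, 6, 18, 0] -> max=18
step 10: append 6 -> window=[6, 18, 0, 6] -> max=18
step 11: append 24 -> window=[18, 0, 6, 24] -> max=24
step 12: append 23 -> window=[0, 6, 24, 23] -> max=24
Recorded maximums: 19 19 19 19 18 18 18 24 24
Changes between consecutive maximums: 2

Answer: 2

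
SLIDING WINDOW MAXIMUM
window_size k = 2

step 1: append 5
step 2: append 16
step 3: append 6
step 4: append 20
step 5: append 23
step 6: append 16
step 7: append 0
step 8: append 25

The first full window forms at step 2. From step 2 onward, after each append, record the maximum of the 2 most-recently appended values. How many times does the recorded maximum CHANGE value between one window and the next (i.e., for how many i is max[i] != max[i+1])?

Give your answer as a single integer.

step 1: append 5 -> window=[5] (not full yet)
step 2: append 16 -> window=[5, 16] -> max=16
step 3: append 6 -> window=[16, 6] -> max=16
step 4: append 20 -> window=[6, 20] -> max=20
step 5: append 23 -> window=[20, 23] -> max=23
step 6: append 16 -> window=[23, 16] -> max=23
step 7: append 0 -> window=[16, 0] -> max=16
step 8: append 25 -> window=[0, 25] -> max=25
Recorded maximums: 16 16 20 23 23 16 25
Changes between consecutive maximums: 4

Answer: 4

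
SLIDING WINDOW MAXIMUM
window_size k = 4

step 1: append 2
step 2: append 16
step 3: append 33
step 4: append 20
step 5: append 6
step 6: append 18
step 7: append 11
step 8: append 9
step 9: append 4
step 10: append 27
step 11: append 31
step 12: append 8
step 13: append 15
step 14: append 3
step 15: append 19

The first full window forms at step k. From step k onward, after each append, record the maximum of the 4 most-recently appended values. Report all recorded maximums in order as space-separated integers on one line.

step 1: append 2 -> window=[2] (not full yet)
step 2: append 16 -> window=[2, 16] (not full yet)
step 3: append 33 -> window=[2, 16, 33] (not full yet)
step 4: append 20 -> window=[2, 16, 33, 20] -> max=33
step 5: append 6 -> window=[16, 33, 20, 6] -> max=33
step 6: append 18 -> window=[33, 20, 6, 18] -> max=33
step 7: append 11 -> window=[20, 6, 18, 11] -> max=20
step 8: append 9 -> window=[6, 18, 11, 9] -> max=18
step 9: append 4 -> window=[18, 11, 9, 4] -> max=18
step 10: append 27 -> window=[11, 9, 4, 27] -> max=27
step 11: append 31 -> window=[9, 4, 27, 31] -> max=31
step 12: append 8 -> window=[4, 27, 31, 8] -> max=31
step 13: append 15 -> window=[27, 31, 8, 15] -> max=31
step 14: append 3 -> window=[31, 8, 15, 3] -> max=31
step 15: append 19 -> window=[8, 15, 3, 19] -> max=19

Answer: 33 33 33 20 18 18 27 31 31 31 31 19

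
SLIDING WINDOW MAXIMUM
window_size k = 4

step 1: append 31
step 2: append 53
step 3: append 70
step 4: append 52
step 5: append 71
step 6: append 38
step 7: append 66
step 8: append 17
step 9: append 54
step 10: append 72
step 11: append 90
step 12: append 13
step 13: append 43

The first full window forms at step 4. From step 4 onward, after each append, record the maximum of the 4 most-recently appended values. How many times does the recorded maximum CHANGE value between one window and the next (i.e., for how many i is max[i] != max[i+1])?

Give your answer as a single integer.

step 1: append 31 -> window=[31] (not full yet)
step 2: append 53 -> window=[31, 53] (not full yet)
step 3: append 70 -> window=[31, 53, 70] (not full yet)
step 4: append 52 -> window=[31, 53, 70, 52] -> max=70
step 5: append 71 -> window=[53, 70, 52, 71] -> max=71
step 6: append 38 -> window=[70, 52, 71, 38] -> max=71
step 7: append 66 -> window=[52, 71, 38, 66] -> max=71
step 8: append 17 -> window=[71, 38, 66, 17] -> max=71
step 9: append 54 -> window=[38, 66, 17, 54] -> max=66
step 10: append 72 -> window=[66, 17, 54, 72] -> max=72
step 11: append 90 -> window=[17, 54, 72, 90] -> max=90
step 12: append 13 -> window=[54, 72, 90, 13] -> max=90
step 13: append 43 -> window=[72, 90, 13, 43] -> max=90
Recorded maximums: 70 71 71 71 71 66 72 90 90 90
Changes between consecutive maximums: 4

Answer: 4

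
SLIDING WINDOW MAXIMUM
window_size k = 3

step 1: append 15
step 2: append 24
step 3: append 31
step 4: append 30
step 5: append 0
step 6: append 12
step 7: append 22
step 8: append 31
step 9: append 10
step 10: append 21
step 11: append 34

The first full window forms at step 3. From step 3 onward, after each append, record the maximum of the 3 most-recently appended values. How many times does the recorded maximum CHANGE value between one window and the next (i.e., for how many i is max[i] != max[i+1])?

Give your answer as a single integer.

Answer: 4

Derivation:
step 1: append 15 -> window=[15] (not full yet)
step 2: append 24 -> window=[15, 24] (not full yet)
step 3: append 31 -> window=[15, 24, 31] -> max=31
step 4: append 30 -> window=[24, 31, 30] -> max=31
step 5: append 0 -> window=[31, 30, 0] -> max=31
step 6: append 12 -> window=[30, 0, 12] -> max=30
step 7: append 22 -> window=[0, 12, 22] -> max=22
step 8: append 31 -> window=[12, 22, 31] -> max=31
step 9: append 10 -> window=[22, 31, 10] -> max=31
step 10: append 21 -> window=[31, 10, 21] -> max=31
step 11: append 34 -> window=[10, 21, 34] -> max=34
Recorded maximums: 31 31 31 30 22 31 31 31 34
Changes between consecutive maximums: 4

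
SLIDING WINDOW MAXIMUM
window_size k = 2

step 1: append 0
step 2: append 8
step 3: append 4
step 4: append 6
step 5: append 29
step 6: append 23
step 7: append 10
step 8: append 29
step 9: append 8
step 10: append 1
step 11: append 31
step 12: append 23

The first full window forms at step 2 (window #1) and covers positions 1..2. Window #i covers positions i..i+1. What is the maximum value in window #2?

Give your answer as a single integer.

step 1: append 0 -> window=[0] (not full yet)
step 2: append 8 -> window=[0, 8] -> max=8
step 3: append 4 -> window=[8, 4] -> max=8
Window #2 max = 8

Answer: 8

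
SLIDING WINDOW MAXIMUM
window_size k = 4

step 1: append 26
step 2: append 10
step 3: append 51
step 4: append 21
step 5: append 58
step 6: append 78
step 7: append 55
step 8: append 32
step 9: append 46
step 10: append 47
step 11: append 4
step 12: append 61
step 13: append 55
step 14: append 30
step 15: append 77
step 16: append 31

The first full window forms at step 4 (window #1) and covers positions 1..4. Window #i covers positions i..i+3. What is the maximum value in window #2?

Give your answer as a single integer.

Answer: 58

Derivation:
step 1: append 26 -> window=[26] (not full yet)
step 2: append 10 -> window=[26, 10] (not full yet)
step 3: append 51 -> window=[26, 10, 51] (not full yet)
step 4: append 21 -> window=[26, 10, 51, 21] -> max=51
step 5: append 58 -> window=[10, 51, 21, 58] -> max=58
Window #2 max = 58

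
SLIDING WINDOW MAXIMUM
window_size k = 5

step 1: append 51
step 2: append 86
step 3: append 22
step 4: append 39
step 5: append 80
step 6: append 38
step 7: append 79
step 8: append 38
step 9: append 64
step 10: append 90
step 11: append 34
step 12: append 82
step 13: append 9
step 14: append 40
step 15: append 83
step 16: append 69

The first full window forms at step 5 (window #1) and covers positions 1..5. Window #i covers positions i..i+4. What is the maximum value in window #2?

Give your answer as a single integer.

step 1: append 51 -> window=[51] (not full yet)
step 2: append 86 -> window=[51, 86] (not full yet)
step 3: append 22 -> window=[51, 86, 22] (not full yet)
step 4: append 39 -> window=[51, 86, 22, 39] (not full yet)
step 5: append 80 -> window=[51, 86, 22, 39, 80] -> max=86
step 6: append 38 -> window=[86, 22, 39, 80, 38] -> max=86
Window #2 max = 86

Answer: 86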